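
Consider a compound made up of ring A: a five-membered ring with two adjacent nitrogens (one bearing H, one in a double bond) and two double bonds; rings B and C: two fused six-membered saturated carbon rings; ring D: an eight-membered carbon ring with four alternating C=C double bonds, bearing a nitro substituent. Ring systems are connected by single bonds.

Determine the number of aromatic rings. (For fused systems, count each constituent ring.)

1

Ring A is planar and fully conjugated; 2 ring double bonds (4 π electrons) plus a heteroatom lone pair (2) give 6 π electrons. 6 = 4(1)+2, so ring A is aromatic (pyrazole).
Ring B has only sp³ atoms, so it is not fully conjugated — not aromatic (cyclohexane ring).
Ring C has only sp³ atoms, so it is not fully conjugated — not aromatic (cyclohexane ring).
Ring D has only sp² ring atoms; a planar conformation would have a fully conjugated π system of 8 electrons. But 8 = 4(2), which is 4n not 4n+2, so ring D is not aromatic (cyclooctatetraene) — cyclooctatetraene distorts into a non-planar tub to avoid antiaromaticity.
Aromatic: A. Total: 1.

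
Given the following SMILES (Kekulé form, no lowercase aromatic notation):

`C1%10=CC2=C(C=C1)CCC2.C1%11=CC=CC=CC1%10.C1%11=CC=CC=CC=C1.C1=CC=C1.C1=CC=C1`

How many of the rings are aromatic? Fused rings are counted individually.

1

The SMILES encodes a six-membered carbon ring with three alternating C=C double bonds, fused to a saturated five-membered carbon ring; a seven-membered carbon ring with three C=C double bonds and one sp³ carbon; an eight-membered carbon ring with four alternating C=C double bonds; a four-membered carbon ring with two alternating C=C double bonds; a four-membered carbon ring with two alternating C=C double bonds.
The 6-membered ring is fully conjugated (every ring atom contributes a p orbital); 3 ring double bonds give 6 π electrons. Since 6 = 4n+2 (n=1), it is aromatic (benzene ring).
The 5-membered ring has three sp³ carbons, so it is not fully conjugated — not aromatic (cyclopentane ring).
The 7-membered ring has one sp³ carbon, so it is not fully conjugated — not aromatic (cycloheptatriene).
The 8-membered ring has only sp² ring atoms; a planar conformation would have a fully conjugated π system of 8 electrons. But 8 = 4(2), which is 4n not 4n+2, so it is not aromatic (cyclooctatetraene) — cyclooctatetraene distorts into a non-planar tub to avoid antiaromaticity.
The 4-membered ring has only sp² ring atoms; a planar conformation would have a fully conjugated π system of 4 electrons. But 4 = 4(1), which is 4n not 4n+2, so it is not aromatic (cyclobutadiene) — cyclobutadiene is antiaromatic and distorts to a rectangle.
The second 4-membered ring has only sp² ring atoms; a planar conformation would have a fully conjugated π system of 4 electrons. But 4 = 4(1), which is 4n not 4n+2, so it is not aromatic (cyclobutadiene) — cyclobutadiene is antiaromatic and distorts to a rectangle.
1 of the 6 rings is aromatic. Total: 1.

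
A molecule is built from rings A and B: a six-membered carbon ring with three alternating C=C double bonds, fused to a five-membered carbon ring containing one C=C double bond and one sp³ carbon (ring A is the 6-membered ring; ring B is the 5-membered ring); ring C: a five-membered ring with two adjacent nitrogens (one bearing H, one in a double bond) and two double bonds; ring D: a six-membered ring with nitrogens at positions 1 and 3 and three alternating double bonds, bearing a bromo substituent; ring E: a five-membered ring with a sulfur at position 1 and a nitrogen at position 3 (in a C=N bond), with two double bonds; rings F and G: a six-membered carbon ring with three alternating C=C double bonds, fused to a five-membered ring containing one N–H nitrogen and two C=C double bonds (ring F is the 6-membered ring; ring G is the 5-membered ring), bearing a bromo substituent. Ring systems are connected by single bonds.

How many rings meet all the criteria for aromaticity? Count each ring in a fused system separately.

6

Ring A is fully conjugated (every ring atom contributes a p orbital); 3 ring double bonds give 6 π electrons. 6 = 4(1)+2, so ring A is aromatic (benzene ring).
Ring B has one sp³ carbon, so it is not fully conjugated — not aromatic (cyclopentene ring).
Ring C is fully conjugated (every ring atom contributes a p orbital); 2 ring double bonds (4 π electrons) plus a heteroatom lone pair (2) give 6 π electrons. That satisfies 4n+2 with n=1, so ring C is aromatic (pyrazole).
Ring D is fully conjugated (every ring atom contributes a p orbital); 3 ring double bonds give 6 π electrons. 6 = 4(1)+2, so ring D is aromatic (pyrimidine).
Ring E is planar and fully conjugated; 2 ring double bonds (4 π electrons) plus a heteroatom lone pair (2) give 6 π electrons. That satisfies 4n+2 with n=1, so ring E is aromatic (thiazole).
Rings F and G form a fused bicyclic system (with one N–H) with 9 sp² atoms and 10 π electrons from ring double bonds plus a heteroatom lone pair. 10 = 4(2)+2, so the system is aromatic and both rings count as aromatic (indole).
Aromatic: A, C, D, E, F, G. Total: 6.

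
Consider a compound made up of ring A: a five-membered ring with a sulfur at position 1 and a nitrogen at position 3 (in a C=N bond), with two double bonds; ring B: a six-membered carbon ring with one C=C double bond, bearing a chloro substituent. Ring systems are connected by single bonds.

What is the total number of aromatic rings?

1

Ring A is planar and fully conjugated; 2 ring double bonds (4 π electrons) plus a heteroatom lone pair (2) give 6 π electrons. 6 = 4(1)+2, so ring A is aromatic (thiazole).
Ring B has four sp³ carbons, so it is not fully conjugated — not aromatic (cyclohexene).
Aromatic: A. Total: 1.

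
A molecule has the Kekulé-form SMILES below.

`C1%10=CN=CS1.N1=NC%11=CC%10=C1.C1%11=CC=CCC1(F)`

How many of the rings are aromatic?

2

The SMILES encodes a five-membered ring with a sulfur at position 1 and a nitrogen at position 3 (in a C=N bond), with two double bonds; a six-membered ring with two adjacent nitrogens and three alternating double bonds; a six-membered carbon ring with two conjugated C=C double bonds and two sp³ carbons.
The 5-membered ring with one sulfur and one =N– is fully conjugated (every ring atom contributes a p orbital); 2 ring double bonds (4 π electrons) plus a heteroatom lone pair (2) give 6 π electrons. That satisfies 4n+2 with n=1, so it is aromatic (thiazole).
The 6-membered ring with two nitrogens (1,2) is fully conjugated (every ring atom contributes a p orbital); 3 ring double bonds give 6 π electrons. Since 6 = 4n+2 (n=1), it is aromatic (pyridazine).
The 6-membered ring has two sp³ carbons, so it is not fully conjugated — not aromatic (1,3-cyclohexadiene).
2 of the 3 rings are aromatic. Total: 2.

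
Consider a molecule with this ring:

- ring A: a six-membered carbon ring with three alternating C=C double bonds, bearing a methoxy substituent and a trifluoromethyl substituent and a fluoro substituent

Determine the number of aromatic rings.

Ring A has a continuous p-orbital overlap around the ring; 3 ring double bonds give 6 π electrons. 6 = 4(1)+2, so ring A is aromatic (benzene).

1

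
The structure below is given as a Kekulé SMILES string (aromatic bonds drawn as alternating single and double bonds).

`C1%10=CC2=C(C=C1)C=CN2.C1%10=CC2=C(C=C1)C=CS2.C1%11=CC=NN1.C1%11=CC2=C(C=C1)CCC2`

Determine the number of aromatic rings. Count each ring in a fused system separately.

6

The SMILES encodes a six-membered carbon ring with three alternating C=C double bonds, fused to a five-membered ring containing one N–H nitrogen and two C=C double bonds; a six-membered carbon ring with three alternating C=C double bonds, fused to a five-membered ring containing one sulfur and two C=C double bonds; a five-membered ring with two adjacent nitrogens (one bearing H, one in a double bond) and two double bonds; a six-membered carbon ring with three alternating C=C double bonds, fused to a saturated five-membered carbon ring.
The fused 6/5-membered bicyclic (with one N–H) is a single π system with 9 sp² atoms and 10 π electrons from ring double bonds plus a heteroatom lone pair. 10 = 4(2)+2, so the system is aromatic and both rings count as aromatic (indole).
The fused 6/5-membered bicyclic (with one sulfur) is a single π system with 9 sp² atoms and 10 π electrons from ring double bonds plus a heteroatom lone pair. 10 = 4(2)+2, so the system is aromatic and both rings count as aromatic (benzothiophene).
The 5-membered ring with two adjacent nitrogens (one N–H, one =N–) has a continuous p-orbital overlap around the ring; 2 ring double bonds (4 π electrons) plus a heteroatom lone pair (2) give 6 π electrons. 6 = 4(1)+2, so it is aromatic (pyrazole).
The 6-membered ring is planar and fully conjugated; 3 ring double bonds give 6 π electrons. Since 6 = 4n+2 (n=1), it is aromatic (benzene ring).
The 5-membered ring has three sp³ carbons, so it is not fully conjugated — not aromatic (cyclopentane ring).
6 of the 7 rings are aromatic. Total: 6.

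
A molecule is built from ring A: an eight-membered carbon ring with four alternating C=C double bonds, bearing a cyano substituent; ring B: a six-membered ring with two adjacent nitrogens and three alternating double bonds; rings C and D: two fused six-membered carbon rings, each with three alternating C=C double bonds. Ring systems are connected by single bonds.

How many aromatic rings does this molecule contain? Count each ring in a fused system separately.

3

Ring A has only sp² ring atoms; a planar conformation would have a fully conjugated π system of 8 electrons. But 8 = 4(2), which is 4n not 4n+2, so ring A is not aromatic (cyclooctatetraene) — cyclooctatetraene distorts into a non-planar tub to avoid antiaromaticity.
Ring B has a continuous p-orbital overlap around the ring; 3 ring double bonds give 6 π electrons. That satisfies 4n+2 with n=1, so ring B is aromatic (pyridazine).
Rings C and D form a fused bicyclic system with 10 sp² atoms and 10 π electrons from ring double bonds. 10 = 4(2)+2, so the system is aromatic and both rings count as aromatic (naphthalene).
Aromatic: B, C, D. Total: 3.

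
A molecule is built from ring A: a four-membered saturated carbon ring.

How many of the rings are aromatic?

Ring A has only sp³ atoms, so it is not fully conjugated — not aromatic (cyclobutane).

0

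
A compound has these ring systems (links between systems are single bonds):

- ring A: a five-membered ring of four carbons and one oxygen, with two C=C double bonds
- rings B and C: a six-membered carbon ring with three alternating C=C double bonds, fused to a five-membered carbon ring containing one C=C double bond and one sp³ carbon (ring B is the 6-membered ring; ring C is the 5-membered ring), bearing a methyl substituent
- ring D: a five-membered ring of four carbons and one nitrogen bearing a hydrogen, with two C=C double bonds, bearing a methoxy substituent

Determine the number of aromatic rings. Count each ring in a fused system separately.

3

Ring A is planar and fully conjugated; 2 ring double bonds (4 π electrons) plus a heteroatom lone pair (2) give 6 π electrons. 6 = 4(1)+2, so ring A is aromatic (furan).
Ring B is fully conjugated (every ring atom contributes a p orbital); 3 ring double bonds give 6 π electrons. 6 = 4(1)+2, so ring B is aromatic (benzene ring).
Ring C has one sp³ carbon, so it is not fully conjugated — not aromatic (cyclopentene ring).
Ring D is planar and fully conjugated; 2 ring double bonds (4 π electrons) plus a heteroatom lone pair (2) give 6 π electrons. Since 6 = 4n+2 (n=1), ring D is aromatic (pyrrole).
Aromatic: A, B, D. Total: 3.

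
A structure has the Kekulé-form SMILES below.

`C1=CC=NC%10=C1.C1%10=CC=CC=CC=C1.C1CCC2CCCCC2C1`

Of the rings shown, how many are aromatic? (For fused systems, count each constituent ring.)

1

The SMILES encodes a six-membered ring of five carbons and one nitrogen with three alternating double bonds; an eight-membered carbon ring with four alternating C=C double bonds; two fused six-membered saturated carbon rings.
The 6-membered ring with one nitrogen is fully conjugated (every ring atom contributes a p orbital); 3 ring double bonds give 6 π electrons. Since 6 = 4n+2 (n=1), it is aromatic (pyridine).
The 8-membered ring has only sp² ring atoms; a planar conformation would have a fully conjugated π system of 8 electrons. But 8 = 4(2), which is 4n not 4n+2, so it is not aromatic (cyclooctatetraene) — cyclooctatetraene distorts into a non-planar tub to avoid antiaromaticity.
The 6-membered ring has only sp³ atoms, so it is not fully conjugated — not aromatic (cyclohexane ring).
The second 6-membered ring has only sp³ atoms, so it is not fully conjugated — not aromatic (cyclohexane ring).
1 of the 4 rings is aromatic. Total: 1.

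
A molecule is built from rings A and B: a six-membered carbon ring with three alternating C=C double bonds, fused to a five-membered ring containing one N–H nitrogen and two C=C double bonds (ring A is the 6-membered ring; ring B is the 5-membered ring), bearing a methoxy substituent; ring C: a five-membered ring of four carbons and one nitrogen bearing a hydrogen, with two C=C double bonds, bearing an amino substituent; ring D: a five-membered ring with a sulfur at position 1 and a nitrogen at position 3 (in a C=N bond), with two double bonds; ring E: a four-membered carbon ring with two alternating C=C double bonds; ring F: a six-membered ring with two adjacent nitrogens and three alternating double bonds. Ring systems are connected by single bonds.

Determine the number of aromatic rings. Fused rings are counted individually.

Rings A and B form a fused bicyclic system (with one N–H) with 9 sp² atoms and 10 π electrons from ring double bonds plus a heteroatom lone pair. 10 = 4(2)+2, so the system is aromatic and both rings count as aromatic (indole).
Ring C is fully conjugated (every ring atom contributes a p orbital); 2 ring double bonds (4 π electrons) plus a heteroatom lone pair (2) give 6 π electrons. 6 = 4(1)+2, so ring C is aromatic (pyrrole).
Ring D is planar and fully conjugated; 2 ring double bonds (4 π electrons) plus a heteroatom lone pair (2) give 6 π electrons. Since 6 = 4n+2 (n=1), ring D is aromatic (thiazole).
Ring E has only sp² ring atoms; a planar conformation would have a fully conjugated π system of 4 electrons. But 4 = 4(1), which is 4n not 4n+2, so ring E is not aromatic (cyclobutadiene) — cyclobutadiene is antiaromatic and distorts to a rectangle.
Ring F is fully conjugated (every ring atom contributes a p orbital); 3 ring double bonds give 6 π electrons. That satisfies 4n+2 with n=1, so ring F is aromatic (pyridazine).
Aromatic: A, B, C, D, F. Total: 5.

5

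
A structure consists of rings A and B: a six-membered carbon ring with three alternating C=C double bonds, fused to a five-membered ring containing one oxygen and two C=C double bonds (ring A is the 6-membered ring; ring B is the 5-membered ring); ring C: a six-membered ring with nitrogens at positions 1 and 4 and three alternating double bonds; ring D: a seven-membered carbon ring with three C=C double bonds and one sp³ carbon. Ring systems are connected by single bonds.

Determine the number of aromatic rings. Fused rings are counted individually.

Rings A and B form a fused bicyclic system (with one oxygen) with 9 sp² atoms and 10 π electrons from ring double bonds plus a heteroatom lone pair. 10 = 4(2)+2, so the system is aromatic and both rings count as aromatic (benzofuran).
Ring C is planar and fully conjugated; 3 ring double bonds give 6 π electrons. Since 6 = 4n+2 (n=1), ring C is aromatic (pyrazine).
Ring D has one sp³ carbon, so it is not fully conjugated — not aromatic (cycloheptatriene).
Aromatic: A, B, C. Total: 3.

3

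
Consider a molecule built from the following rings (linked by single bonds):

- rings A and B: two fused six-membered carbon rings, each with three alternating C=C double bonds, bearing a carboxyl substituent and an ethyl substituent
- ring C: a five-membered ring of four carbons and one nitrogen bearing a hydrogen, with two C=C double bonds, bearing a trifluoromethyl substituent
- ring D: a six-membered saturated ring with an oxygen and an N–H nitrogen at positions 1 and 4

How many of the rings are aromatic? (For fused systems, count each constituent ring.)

Rings A and B form a fused bicyclic system with 10 sp² atoms and 10 π electrons from ring double bonds. 10 = 4(2)+2, so the system is aromatic and both rings count as aromatic (naphthalene).
Ring C is fully conjugated (every ring atom contributes a p orbital); 2 ring double bonds (4 π electrons) plus a heteroatom lone pair (2) give 6 π electrons. 6 = 4(1)+2, so ring C is aromatic (pyrrole).
Ring D has only sp³ atoms, so it is not fully conjugated — not aromatic (morpholine).
Aromatic: A, B, C. Total: 3.

3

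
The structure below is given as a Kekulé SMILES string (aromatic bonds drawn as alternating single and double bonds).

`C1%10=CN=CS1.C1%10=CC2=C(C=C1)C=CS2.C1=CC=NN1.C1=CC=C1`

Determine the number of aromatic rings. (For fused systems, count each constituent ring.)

The SMILES encodes a five-membered ring with a sulfur at position 1 and a nitrogen at position 3 (in a C=N bond), with two double bonds; a six-membered carbon ring with three alternating C=C double bonds, fused to a five-membered ring containing one sulfur and two C=C double bonds; a five-membered ring with two adjacent nitrogens (one bearing H, one in a double bond) and two double bonds; a four-membered carbon ring with two alternating C=C double bonds.
The 5-membered ring with one sulfur and one =N– is planar and fully conjugated; 2 ring double bonds (4 π electrons) plus a heteroatom lone pair (2) give 6 π electrons. Since 6 = 4n+2 (n=1), it is aromatic (thiazole).
The fused 6/5-membered bicyclic (with one sulfur) is a single π system with 9 sp² atoms and 10 π electrons from ring double bonds plus a heteroatom lone pair. 10 = 4(2)+2, so the system is aromatic and both rings count as aromatic (benzothiophene).
The 5-membered ring with two adjacent nitrogens (one N–H, one =N–) is fully conjugated (every ring atom contributes a p orbital); 2 ring double bonds (4 π electrons) plus a heteroatom lone pair (2) give 6 π electrons. Since 6 = 4n+2 (n=1), it is aromatic (pyrazole).
The 4-membered ring has only sp² ring atoms; a planar conformation would have a fully conjugated π system of 4 electrons. But 4 = 4(1), which is 4n not 4n+2, so it is not aromatic (cyclobutadiene) — cyclobutadiene is antiaromatic and distorts to a rectangle.
4 of the 5 rings are aromatic. Total: 4.

4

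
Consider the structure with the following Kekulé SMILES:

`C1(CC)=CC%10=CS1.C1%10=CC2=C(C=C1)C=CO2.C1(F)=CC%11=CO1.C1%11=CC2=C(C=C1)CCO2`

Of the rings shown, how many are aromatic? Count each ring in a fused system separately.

5

The SMILES encodes a five-membered ring of four carbons and one sulfur, with two C=C double bonds; a six-membered carbon ring with three alternating C=C double bonds, fused to a five-membered ring containing one oxygen and two C=C double bonds; a five-membered ring of four carbons and one oxygen, with two C=C double bonds; a six-membered carbon ring with three alternating C=C double bonds, fused to a five-membered ring containing one oxygen and two sp³ carbons.
The 5-membered ring with one sulfur is fully conjugated (every ring atom contributes a p orbital); 2 ring double bonds (4 π electrons) plus a heteroatom lone pair (2) give 6 π electrons. Since 6 = 4n+2 (n=1), it is aromatic (thiophene).
The fused 6/5-membered bicyclic (with one oxygen) is a single π system with 9 sp² atoms and 10 π electrons from ring double bonds plus a heteroatom lone pair. 10 = 4(2)+2, so the system is aromatic and both rings count as aromatic (benzofuran).
The 5-membered ring with one oxygen is fully conjugated (every ring atom contributes a p orbital); 2 ring double bonds (4 π electrons) plus a heteroatom lone pair (2) give 6 π electrons. 6 = 4(1)+2, so it is aromatic (furan).
The 6-membered ring has a continuous p-orbital overlap around the ring; 3 ring double bonds give 6 π electrons. 6 = 4(1)+2, so it is aromatic (benzene ring).
The second 5-membered ring with one oxygen has two sp³ carbons, so it is not fully conjugated — not aromatic (oxolane ring).
5 of the 6 rings are aromatic. Total: 5.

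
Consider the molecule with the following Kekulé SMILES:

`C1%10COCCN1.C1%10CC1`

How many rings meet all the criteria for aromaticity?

The SMILES encodes a six-membered saturated ring with an oxygen and an N–H nitrogen at positions 1 and 4; a three-membered saturated carbon ring.
The 6-membered ring with one oxygen and one N–H (1,4) has only sp³ atoms, so it is not fully conjugated — not aromatic (morpholine).
The 3-membered ring has only sp³ atoms, so it is not fully conjugated — not aromatic (cyclopropane).
None of the rings are aromatic. Total: 0.

0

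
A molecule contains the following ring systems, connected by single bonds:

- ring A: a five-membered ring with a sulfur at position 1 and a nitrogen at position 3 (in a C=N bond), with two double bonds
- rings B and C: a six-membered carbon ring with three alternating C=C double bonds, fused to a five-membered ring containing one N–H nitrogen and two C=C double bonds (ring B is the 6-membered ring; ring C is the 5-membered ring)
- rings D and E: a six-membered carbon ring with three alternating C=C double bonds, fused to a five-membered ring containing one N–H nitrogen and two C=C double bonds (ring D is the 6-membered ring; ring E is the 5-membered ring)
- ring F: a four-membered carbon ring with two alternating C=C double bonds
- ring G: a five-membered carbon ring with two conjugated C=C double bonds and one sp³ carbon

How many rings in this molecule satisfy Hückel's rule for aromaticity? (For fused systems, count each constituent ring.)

5

Ring A is fully conjugated (every ring atom contributes a p orbital); 2 ring double bonds (4 π electrons) plus a heteroatom lone pair (2) give 6 π electrons. 6 = 4(1)+2, so ring A is aromatic (thiazole).
Rings B and C form a fused bicyclic system (with one N–H) with 9 sp² atoms and 10 π electrons from ring double bonds plus a heteroatom lone pair. 10 = 4(2)+2, so the system is aromatic and both rings count as aromatic (indole).
Rings D and E form a fused bicyclic system (with one N–H) with 9 sp² atoms and 10 π electrons from ring double bonds plus a heteroatom lone pair. 10 = 4(2)+2, so the system is aromatic and both rings count as aromatic (indole).
Ring F has only sp² ring atoms; a planar conformation would have a fully conjugated π system of 4 electrons. But 4 = 4(1), which is 4n not 4n+2, so ring F is not aromatic (cyclobutadiene) — cyclobutadiene is antiaromatic and distorts to a rectangle.
Ring G has one sp³ carbon, so it is not fully conjugated — not aromatic (cyclopentadiene).
Aromatic: A, B, C, D, E. Total: 5.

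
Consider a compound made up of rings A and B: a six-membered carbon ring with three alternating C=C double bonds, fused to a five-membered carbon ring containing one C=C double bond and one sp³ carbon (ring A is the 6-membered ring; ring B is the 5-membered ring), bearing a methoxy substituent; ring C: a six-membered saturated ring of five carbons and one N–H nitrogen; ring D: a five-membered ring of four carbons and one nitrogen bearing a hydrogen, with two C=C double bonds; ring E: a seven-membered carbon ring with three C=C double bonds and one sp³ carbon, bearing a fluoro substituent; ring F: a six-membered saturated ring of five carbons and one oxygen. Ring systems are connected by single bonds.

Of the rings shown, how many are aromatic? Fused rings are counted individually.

2

Ring A is fully conjugated (every ring atom contributes a p orbital); 3 ring double bonds give 6 π electrons. 6 = 4(1)+2, so ring A is aromatic (benzene ring).
Ring B has one sp³ carbon, so it is not fully conjugated — not aromatic (cyclopentene ring).
Ring C has only sp³ atoms, so it is not fully conjugated — not aromatic (piperidine).
Ring D has a continuous p-orbital overlap around the ring; 2 ring double bonds (4 π electrons) plus a heteroatom lone pair (2) give 6 π electrons. That satisfies 4n+2 with n=1, so ring D is aromatic (pyrrole).
Ring E has one sp³ carbon, so it is not fully conjugated — not aromatic (cycloheptatriene).
Ring F has only sp³ atoms, so it is not fully conjugated — not aromatic (tetrahydropyran).
Aromatic: A, D. Total: 2.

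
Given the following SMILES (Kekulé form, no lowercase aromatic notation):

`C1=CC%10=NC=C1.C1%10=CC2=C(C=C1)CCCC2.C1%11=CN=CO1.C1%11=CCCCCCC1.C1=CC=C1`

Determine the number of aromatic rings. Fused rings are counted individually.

The SMILES encodes a six-membered ring of five carbons and one nitrogen with three alternating double bonds; a six-membered carbon ring with three alternating C=C double bonds, fused to a saturated six-membered carbon ring; a five-membered ring with an oxygen at position 1 and a nitrogen at position 3 (in a C=N bond), with two double bonds; an eight-membered carbon ring with one C=C double bond; a four-membered carbon ring with two alternating C=C double bonds.
The 6-membered ring with one nitrogen is planar and fully conjugated; 3 ring double bonds give 6 π electrons. That satisfies 4n+2 with n=1, so it is aromatic (pyridine).
The 6-membered ring is planar and fully conjugated; 3 ring double bonds give 6 π electrons. That satisfies 4n+2 with n=1, so it is aromatic (benzene ring).
The second 6-membered ring has four sp³ carbons, so it is not fully conjugated — not aromatic (cyclohexane ring).
The 5-membered ring with one oxygen and one =N– has a continuous p-orbital overlap around the ring; 2 ring double bonds (4 π electrons) plus a heteroatom lone pair (2) give 6 π electrons. 6 = 4(1)+2, so it is aromatic (oxazole).
The 8-membered ring has six sp³ carbons, so it is not fully conjugated — not aromatic (cyclooctene).
The 4-membered ring has only sp² ring atoms; a planar conformation would have a fully conjugated π system of 4 electrons. But 4 = 4(1), which is 4n not 4n+2, so it is not aromatic (cyclobutadiene) — cyclobutadiene is antiaromatic and distorts to a rectangle.
3 of the 6 rings are aromatic. Total: 3.

3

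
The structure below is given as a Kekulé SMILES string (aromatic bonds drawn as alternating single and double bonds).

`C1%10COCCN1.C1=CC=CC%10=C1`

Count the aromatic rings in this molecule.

The SMILES encodes a six-membered saturated ring with an oxygen and an N–H nitrogen at positions 1 and 4; a six-membered carbon ring with three alternating C=C double bonds.
The 6-membered ring with one oxygen and one N–H (1,4) has only sp³ atoms, so it is not fully conjugated — not aromatic (morpholine).
The 6-membered ring is planar and fully conjugated; 3 ring double bonds give 6 π electrons. Since 6 = 4n+2 (n=1), it is aromatic (benzene).
1 of the 2 rings is aromatic. Total: 1.

1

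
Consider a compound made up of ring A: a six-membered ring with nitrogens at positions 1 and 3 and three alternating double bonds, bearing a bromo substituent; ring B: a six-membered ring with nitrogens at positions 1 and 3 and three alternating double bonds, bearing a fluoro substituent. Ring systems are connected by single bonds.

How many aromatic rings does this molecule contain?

Ring A has a continuous p-orbital overlap around the ring; 3 ring double bonds give 6 π electrons. That satisfies 4n+2 with n=1, so ring A is aromatic (pyrimidine).
Ring B has a continuous p-orbital overlap around the ring; 3 ring double bonds give 6 π electrons. Since 6 = 4n+2 (n=1), ring B is aromatic (pyrimidine).
Aromatic: A, B. Total: 2.

2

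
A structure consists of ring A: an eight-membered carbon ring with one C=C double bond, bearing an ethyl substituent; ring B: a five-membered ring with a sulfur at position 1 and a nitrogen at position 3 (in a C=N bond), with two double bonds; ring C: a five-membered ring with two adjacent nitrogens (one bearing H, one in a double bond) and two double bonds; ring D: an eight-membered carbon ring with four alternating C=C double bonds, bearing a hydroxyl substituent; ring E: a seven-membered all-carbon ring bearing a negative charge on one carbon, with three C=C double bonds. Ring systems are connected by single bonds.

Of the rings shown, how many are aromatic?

Ring A has six sp³ carbons, so it is not fully conjugated — not aromatic (cyclooctene).
Ring B is planar and fully conjugated; 2 ring double bonds (4 π electrons) plus a heteroatom lone pair (2) give 6 π electrons. That satisfies 4n+2 with n=1, so ring B is aromatic (thiazole).
Ring C is planar and fully conjugated; 2 ring double bonds (4 π electrons) plus a heteroatom lone pair (2) give 6 π electrons. Since 6 = 4n+2 (n=1), ring C is aromatic (pyrazole).
Ring D has only sp² ring atoms; a planar conformation would have a fully conjugated π system of 8 electrons. But 8 = 4(2), which is 4n not 4n+2, so ring D is not aromatic (cyclooctatetraene) — cyclooctatetraene distorts into a non-planar tub to avoid antiaromaticity.
Ring E has only sp² ring atoms; a planar conformation would have a fully conjugated π system of 8 electrons. But 8 = 4(2), which is 4n not 4n+2, so ring E is not aromatic (cycloheptatrienyl anion).
Aromatic: B, C. Total: 2.

2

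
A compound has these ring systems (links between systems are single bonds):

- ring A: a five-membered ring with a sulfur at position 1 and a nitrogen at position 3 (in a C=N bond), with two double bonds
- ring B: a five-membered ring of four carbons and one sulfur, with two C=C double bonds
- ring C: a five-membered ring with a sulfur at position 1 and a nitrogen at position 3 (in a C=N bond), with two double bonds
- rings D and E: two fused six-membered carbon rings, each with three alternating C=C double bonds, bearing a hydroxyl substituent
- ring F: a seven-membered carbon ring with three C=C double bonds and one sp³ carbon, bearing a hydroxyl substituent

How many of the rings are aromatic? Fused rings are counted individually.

Ring A is fully conjugated (every ring atom contributes a p orbital); 2 ring double bonds (4 π electrons) plus a heteroatom lone pair (2) give 6 π electrons. That satisfies 4n+2 with n=1, so ring A is aromatic (thiazole).
Ring B has a continuous p-orbital overlap around the ring; 2 ring double bonds (4 π electrons) plus a heteroatom lone pair (2) give 6 π electrons. Since 6 = 4n+2 (n=1), ring B is aromatic (thiophene).
Ring C is planar and fully conjugated; 2 ring double bonds (4 π electrons) plus a heteroatom lone pair (2) give 6 π electrons. 6 = 4(1)+2, so ring C is aromatic (thiazole).
Rings D and E form a fused bicyclic system with 10 sp² atoms and 10 π electrons from ring double bonds. 10 = 4(2)+2, so the system is aromatic and both rings count as aromatic (naphthalene).
Ring F has one sp³ carbon, so it is not fully conjugated — not aromatic (cycloheptatriene).
Aromatic: A, B, C, D, E. Total: 5.

5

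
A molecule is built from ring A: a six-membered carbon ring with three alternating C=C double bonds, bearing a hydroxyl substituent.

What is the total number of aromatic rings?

1

Ring A is planar and fully conjugated; 3 ring double bonds give 6 π electrons. Since 6 = 4n+2 (n=1), ring A is aromatic (benzene).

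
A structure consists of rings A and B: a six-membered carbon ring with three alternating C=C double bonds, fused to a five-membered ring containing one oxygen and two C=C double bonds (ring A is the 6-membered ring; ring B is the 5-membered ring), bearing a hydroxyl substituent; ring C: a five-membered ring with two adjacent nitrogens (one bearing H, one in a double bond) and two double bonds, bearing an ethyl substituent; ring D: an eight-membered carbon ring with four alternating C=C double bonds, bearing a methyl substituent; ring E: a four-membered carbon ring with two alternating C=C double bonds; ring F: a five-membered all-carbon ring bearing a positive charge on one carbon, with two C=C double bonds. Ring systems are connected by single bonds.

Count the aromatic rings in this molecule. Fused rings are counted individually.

3

Rings A and B form a fused bicyclic system (with one oxygen) with 9 sp² atoms and 10 π electrons from ring double bonds plus a heteroatom lone pair. 10 = 4(2)+2, so the system is aromatic and both rings count as aromatic (benzofuran).
Ring C is fully conjugated (every ring atom contributes a p orbital); 2 ring double bonds (4 π electrons) plus a heteroatom lone pair (2) give 6 π electrons. 6 = 4(1)+2, so ring C is aromatic (pyrazole).
Ring D has only sp² ring atoms; a planar conformation would have a fully conjugated π system of 8 electrons. But 8 = 4(2), which is 4n not 4n+2, so ring D is not aromatic (cyclooctatetraene) — cyclooctatetraene distorts into a non-planar tub to avoid antiaromaticity.
Ring E has only sp² ring atoms; a planar conformation would have a fully conjugated π system of 4 electrons. But 4 = 4(1), which is 4n not 4n+2, so ring E is not aromatic (cyclobutadiene) — cyclobutadiene is antiaromatic and distorts to a rectangle.
Ring F has only sp² ring atoms; a planar conformation would have a fully conjugated π system of 4 electrons. But 4 = 4(1), which is 4n not 4n+2, so ring F is not aromatic (cyclopentadienyl cation).
Aromatic: A, B, C. Total: 3.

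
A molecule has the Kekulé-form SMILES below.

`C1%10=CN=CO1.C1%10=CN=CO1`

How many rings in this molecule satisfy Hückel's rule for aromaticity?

2

The SMILES encodes a five-membered ring with an oxygen at position 1 and a nitrogen at position 3 (in a C=N bond), with two double bonds; a five-membered ring with an oxygen at position 1 and a nitrogen at position 3 (in a C=N bond), with two double bonds.
The 5-membered ring with one oxygen and one =N– has a continuous p-orbital overlap around the ring; 2 ring double bonds (4 π electrons) plus a heteroatom lone pair (2) give 6 π electrons. That satisfies 4n+2 with n=1, so it is aromatic (oxazole).
The second 5-membered ring with one oxygen and one =N– is fully conjugated (every ring atom contributes a p orbital); 2 ring double bonds (4 π electrons) plus a heteroatom lone pair (2) give 6 π electrons. 6 = 4(1)+2, so it is aromatic (oxazole).
2 of the 2 rings are aromatic. Total: 2.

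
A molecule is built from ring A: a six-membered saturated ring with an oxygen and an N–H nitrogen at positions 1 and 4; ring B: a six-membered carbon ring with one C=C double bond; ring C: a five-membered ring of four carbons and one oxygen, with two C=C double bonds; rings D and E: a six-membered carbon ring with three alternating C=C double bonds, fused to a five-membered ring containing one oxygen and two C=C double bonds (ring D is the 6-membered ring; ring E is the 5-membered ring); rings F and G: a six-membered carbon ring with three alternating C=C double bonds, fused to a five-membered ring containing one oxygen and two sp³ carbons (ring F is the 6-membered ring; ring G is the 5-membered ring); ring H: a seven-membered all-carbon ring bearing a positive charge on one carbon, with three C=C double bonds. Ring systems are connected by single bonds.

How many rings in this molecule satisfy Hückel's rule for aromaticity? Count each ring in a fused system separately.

Ring A has only sp³ atoms, so it is not fully conjugated — not aromatic (morpholine).
Ring B has four sp³ carbons, so it is not fully conjugated — not aromatic (cyclohexene).
Ring C is planar and fully conjugated; 2 ring double bonds (4 π electrons) plus a heteroatom lone pair (2) give 6 π electrons. That satisfies 4n+2 with n=1, so ring C is aromatic (furan).
Rings D and E form a fused bicyclic system (with one oxygen) with 9 sp² atoms and 10 π electrons from ring double bonds plus a heteroatom lone pair. 10 = 4(2)+2, so the system is aromatic and both rings count as aromatic (benzofuran).
Ring F has a continuous p-orbital overlap around the ring; 3 ring double bonds give 6 π electrons. That satisfies 4n+2 with n=1, so ring F is aromatic (benzene ring).
Ring G has two sp³ carbons, so it is not fully conjugated — not aromatic (oxolane ring).
Ring H is fully conjugated (every ring atom contributes a p orbital); 3 ring double bonds (6 π electrons) plus the carbocation's empty p orbital (0, but keeps the ring conjugated) give 6 π electrons. Since 6 = 4n+2 (n=1), ring H is aromatic (tropylium cation).
Aromatic: C, D, E, F, H. Total: 5.

5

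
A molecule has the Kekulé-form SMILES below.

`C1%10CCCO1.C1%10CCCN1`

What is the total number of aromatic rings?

0

The SMILES encodes a five-membered saturated ring of four carbons and one oxygen; a five-membered saturated ring of four carbons and one N–H nitrogen.
The 5-membered ring with one oxygen has only sp³ atoms, so it is not fully conjugated — not aromatic (tetrahydrofuran).
The 5-membered ring with one N–H has only sp³ atoms, so it is not fully conjugated — not aromatic (pyrrolidine).
None of the rings are aromatic. Total: 0.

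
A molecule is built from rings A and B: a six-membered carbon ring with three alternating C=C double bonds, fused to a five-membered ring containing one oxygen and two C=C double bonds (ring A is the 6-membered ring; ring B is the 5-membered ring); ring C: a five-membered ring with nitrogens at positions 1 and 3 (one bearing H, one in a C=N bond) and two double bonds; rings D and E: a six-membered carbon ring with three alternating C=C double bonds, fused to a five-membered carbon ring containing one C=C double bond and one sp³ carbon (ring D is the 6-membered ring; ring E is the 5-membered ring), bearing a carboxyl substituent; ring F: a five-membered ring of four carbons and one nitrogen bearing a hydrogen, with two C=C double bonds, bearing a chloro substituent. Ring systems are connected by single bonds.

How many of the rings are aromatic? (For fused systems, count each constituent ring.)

Rings A and B form a fused bicyclic system (with one oxygen) with 9 sp² atoms and 10 π electrons from ring double bonds plus a heteroatom lone pair. 10 = 4(2)+2, so the system is aromatic and both rings count as aromatic (benzofuran).
Ring C is planar and fully conjugated; 2 ring double bonds (4 π electrons) plus a heteroatom lone pair (2) give 6 π electrons. That satisfies 4n+2 with n=1, so ring C is aromatic (imidazole).
Ring D is planar and fully conjugated; 3 ring double bonds give 6 π electrons. Since 6 = 4n+2 (n=1), ring D is aromatic (benzene ring).
Ring E has one sp³ carbon, so it is not fully conjugated — not aromatic (cyclopentene ring).
Ring F is planar and fully conjugated; 2 ring double bonds (4 π electrons) plus a heteroatom lone pair (2) give 6 π electrons. That satisfies 4n+2 with n=1, so ring F is aromatic (pyrrole).
Aromatic: A, B, C, D, F. Total: 5.

5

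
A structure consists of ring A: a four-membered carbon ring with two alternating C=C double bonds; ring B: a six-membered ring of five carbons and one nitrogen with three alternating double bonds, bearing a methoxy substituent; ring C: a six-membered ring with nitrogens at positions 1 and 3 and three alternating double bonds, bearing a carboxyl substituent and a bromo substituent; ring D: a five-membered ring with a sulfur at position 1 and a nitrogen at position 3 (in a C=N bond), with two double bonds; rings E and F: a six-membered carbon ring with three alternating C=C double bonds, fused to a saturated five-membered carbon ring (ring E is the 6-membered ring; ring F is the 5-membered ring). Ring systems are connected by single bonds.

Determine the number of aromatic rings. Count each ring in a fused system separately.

4

Ring A has only sp² ring atoms; a planar conformation would have a fully conjugated π system of 4 electrons. But 4 = 4(1), which is 4n not 4n+2, so ring A is not aromatic (cyclobutadiene) — cyclobutadiene is antiaromatic and distorts to a rectangle.
Ring B is planar and fully conjugated; 3 ring double bonds give 6 π electrons. That satisfies 4n+2 with n=1, so ring B is aromatic (pyridine).
Ring C is fully conjugated (every ring atom contributes a p orbital); 3 ring double bonds give 6 π electrons. 6 = 4(1)+2, so ring C is aromatic (pyrimidine).
Ring D is fully conjugated (every ring atom contributes a p orbital); 2 ring double bonds (4 π electrons) plus a heteroatom lone pair (2) give 6 π electrons. 6 = 4(1)+2, so ring D is aromatic (thiazole).
Ring E is planar and fully conjugated; 3 ring double bonds give 6 π electrons. That satisfies 4n+2 with n=1, so ring E is aromatic (benzene ring).
Ring F has three sp³ carbons, so it is not fully conjugated — not aromatic (cyclopentane ring).
Aromatic: B, C, D, E. Total: 4.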